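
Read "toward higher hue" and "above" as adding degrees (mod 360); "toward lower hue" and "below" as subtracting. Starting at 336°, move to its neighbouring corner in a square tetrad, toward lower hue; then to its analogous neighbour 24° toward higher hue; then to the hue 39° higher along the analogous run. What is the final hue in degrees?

309°

336 − 90 = 246°   (square ↓)
246 + 24 = 270°   (analog 24° ↑)
270 + 39 = 309°   (analog 39° ↑)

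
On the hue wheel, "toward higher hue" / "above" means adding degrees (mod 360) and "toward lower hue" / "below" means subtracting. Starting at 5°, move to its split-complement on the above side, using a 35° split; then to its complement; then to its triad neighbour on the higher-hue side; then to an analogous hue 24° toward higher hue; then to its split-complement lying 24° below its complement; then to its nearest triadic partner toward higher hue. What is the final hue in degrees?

100°

5 + 215 = 220°   (split-comp 35° ↑)
220 + 180 = 400 → 400 − 360 = 40°   (complement)
40 + 120 = 160°   (triadic ↑)
160 + 24 = 184°   (analog 24° ↑)
184 + 156 = 340°   (split-comp 24° ↓)
340 + 120 = 460 → 460 − 360 = 100°   (triadic ↑)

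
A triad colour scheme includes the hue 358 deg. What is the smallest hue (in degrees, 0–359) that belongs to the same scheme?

118°

A triad places three hues 120° apart.
The full set through 358° is {118°, 238°, 358°}.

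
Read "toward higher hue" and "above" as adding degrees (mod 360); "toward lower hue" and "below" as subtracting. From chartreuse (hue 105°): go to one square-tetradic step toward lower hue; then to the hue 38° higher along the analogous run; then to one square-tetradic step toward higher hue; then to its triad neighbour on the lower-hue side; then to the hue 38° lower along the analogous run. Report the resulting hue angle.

345°

−90° (square ↓): 105 − 90 = 15°
+38° (analog 38° ↑): 15 + 38 = 53°
+90° (square ↑): 53 + 90 = 143°
−120° (triadic ↓): 143 − 120 = 23°
−38° (analog 38° ↓): 23 − 38 = -15 → -15 + 360 = 345°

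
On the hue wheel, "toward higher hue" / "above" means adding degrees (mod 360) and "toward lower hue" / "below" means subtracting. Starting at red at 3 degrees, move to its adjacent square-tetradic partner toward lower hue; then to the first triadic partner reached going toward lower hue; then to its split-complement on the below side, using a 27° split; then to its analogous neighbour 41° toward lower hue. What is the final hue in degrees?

square ↓ −90°: 3 − 90 = -87 → -87 + 360 = 273°
triadic ↓ −120°: 273 − 120 = 153°
split-comp 27° ↓ +153°: 153 + 153 = 306°
analog 41° ↓ −41°: 306 − 41 = 265°

265°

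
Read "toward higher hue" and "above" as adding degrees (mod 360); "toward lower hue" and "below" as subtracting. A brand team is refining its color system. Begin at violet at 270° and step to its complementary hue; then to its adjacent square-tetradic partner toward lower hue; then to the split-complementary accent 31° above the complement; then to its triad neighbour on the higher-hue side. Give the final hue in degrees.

+180° (complement): 270 + 180 = 450 → 450 − 360 = 90°
−90° (square ↓): 90 − 90 = 0°
+211° (split-comp 31° ↑): 0 + 211 = 211°
+120° (triadic ↑): 211 + 120 = 331°

331°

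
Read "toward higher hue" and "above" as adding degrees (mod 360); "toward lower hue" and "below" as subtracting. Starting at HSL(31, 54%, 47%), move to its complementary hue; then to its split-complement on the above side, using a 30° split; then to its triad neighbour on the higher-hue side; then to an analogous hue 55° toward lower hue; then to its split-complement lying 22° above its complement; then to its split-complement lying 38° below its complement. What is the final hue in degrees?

110°

+180° (complement): 31 + 180 = 211°
+210° (split-comp 30° ↑): 211 + 210 = 421 → 421 − 360 = 61°
+120° (triadic ↑): 61 + 120 = 181°
−55° (analog 55° ↓): 181 − 55 = 126°
+202° (split-comp 22° ↑): 126 + 202 = 328°
+142° (split-comp 38° ↓): 328 + 142 = 470 → 470 − 360 = 110°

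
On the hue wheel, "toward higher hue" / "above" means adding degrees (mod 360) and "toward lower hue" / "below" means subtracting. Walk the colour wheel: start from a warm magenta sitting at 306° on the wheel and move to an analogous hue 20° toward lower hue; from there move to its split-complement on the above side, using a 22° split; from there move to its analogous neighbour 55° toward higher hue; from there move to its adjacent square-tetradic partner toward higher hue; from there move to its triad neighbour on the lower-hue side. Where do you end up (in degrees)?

analog 20° ↓ −20°: 306 − 20 = 286°
split-comp 22° ↑ +202°: 286 + 202 = 488 → 488 − 360 = 128°
analog 55° ↑ +55°: 128 + 55 = 183°
square ↑ +90°: 183 + 90 = 273°
triadic ↓ −120°: 273 − 120 = 153°

153°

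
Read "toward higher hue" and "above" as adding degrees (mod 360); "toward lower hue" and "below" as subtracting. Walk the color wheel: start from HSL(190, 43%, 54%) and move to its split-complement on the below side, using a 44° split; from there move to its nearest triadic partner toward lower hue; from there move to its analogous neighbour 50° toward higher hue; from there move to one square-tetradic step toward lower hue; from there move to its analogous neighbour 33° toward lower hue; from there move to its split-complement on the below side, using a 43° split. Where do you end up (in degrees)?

270°

split-comp 44° ↓ +136°: 190 + 136 = 326°
triadic ↓ −120°: 326 − 120 = 206°
analog 50° ↑ +50°: 206 + 50 = 256°
square ↓ −90°: 256 − 90 = 166°
analog 33° ↓ −33°: 166 − 33 = 133°
split-comp 43° ↓ +137°: 133 + 137 = 270°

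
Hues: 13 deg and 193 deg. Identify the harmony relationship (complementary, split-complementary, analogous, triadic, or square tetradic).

Sort the hues: 13°, 193°.
Successive gaps around the wheel: 180°, 180°.
Two hues 180° apart are complementary.

complementary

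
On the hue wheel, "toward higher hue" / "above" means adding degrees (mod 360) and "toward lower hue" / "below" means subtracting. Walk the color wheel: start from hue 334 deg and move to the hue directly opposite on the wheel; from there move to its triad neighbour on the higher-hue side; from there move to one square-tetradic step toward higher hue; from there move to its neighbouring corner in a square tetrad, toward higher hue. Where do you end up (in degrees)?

94°

complement +180°: 334 + 180 = 514 → 514 − 360 = 154°
triadic ↑ +120°: 154 + 120 = 274°
square ↑ +90°: 274 + 90 = 364 → 364 − 360 = 4°
square ↑ +90°: 4 + 90 = 94°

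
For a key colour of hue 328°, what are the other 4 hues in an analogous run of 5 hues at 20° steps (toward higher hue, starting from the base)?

348°, 8°, 28°, 48°

Analogous hues sit every 20° along the wheel.
328 + 20 = 348°
328 + 40 = 368 → 368 − 360 = 8°
328 + 60 = 388 → 388 − 360 = 28°
328 + 80 = 408 → 408 − 360 = 48°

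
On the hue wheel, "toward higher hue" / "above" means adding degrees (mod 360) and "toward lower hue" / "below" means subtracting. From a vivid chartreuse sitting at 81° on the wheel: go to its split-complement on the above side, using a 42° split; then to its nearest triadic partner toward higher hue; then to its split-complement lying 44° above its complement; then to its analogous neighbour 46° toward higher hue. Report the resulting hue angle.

+222° (split-comp 42° ↑): 81 + 222 = 303°
+120° (triadic ↑): 303 + 120 = 423 → 423 − 360 = 63°
+224° (split-comp 44° ↑): 63 + 224 = 287°
+46° (analog 46° ↑): 287 + 46 = 333°

333°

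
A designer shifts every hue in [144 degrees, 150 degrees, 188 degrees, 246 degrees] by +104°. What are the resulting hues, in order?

144 + 104 = 248°
150 + 104 = 254°
188 + 104 = 292°
246 + 104 = 350°

248°, 254°, 292°, 350°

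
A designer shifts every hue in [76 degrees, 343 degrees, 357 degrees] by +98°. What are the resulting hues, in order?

76 + 98 = 174°
343 + 98 = 441 → 441 − 360 = 81°
357 + 98 = 455 → 455 − 360 = 95°

174°, 81°, 95°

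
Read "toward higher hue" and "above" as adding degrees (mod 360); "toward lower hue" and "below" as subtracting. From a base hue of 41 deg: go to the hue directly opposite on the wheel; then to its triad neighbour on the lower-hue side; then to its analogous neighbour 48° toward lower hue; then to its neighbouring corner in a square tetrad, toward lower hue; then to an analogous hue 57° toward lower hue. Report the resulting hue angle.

+180° (complement): 41 + 180 = 221°
−120° (triadic ↓): 221 − 120 = 101°
−48° (analog 48° ↓): 101 − 48 = 53°
−90° (square ↓): 53 − 90 = -37 → -37 + 360 = 323°
−57° (analog 57° ↓): 323 − 57 = 266°

266°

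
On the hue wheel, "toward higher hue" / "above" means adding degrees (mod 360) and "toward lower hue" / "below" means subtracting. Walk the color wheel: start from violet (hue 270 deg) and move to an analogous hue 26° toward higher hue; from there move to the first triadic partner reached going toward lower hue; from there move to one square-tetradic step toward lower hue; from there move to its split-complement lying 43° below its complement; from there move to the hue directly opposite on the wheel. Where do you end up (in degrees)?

analog 26° ↑ +26°: 270 + 26 = 296°
triadic ↓ −120°: 296 − 120 = 176°
square ↓ −90°: 176 − 90 = 86°
split-comp 43° ↓ +137°: 86 + 137 = 223°
complement +180°: 223 + 180 = 403 → 403 − 360 = 43°

43°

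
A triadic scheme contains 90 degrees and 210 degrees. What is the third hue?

330°

A triad spaces three hues 120° apart.
The full set is {90°, 210°, 330°}.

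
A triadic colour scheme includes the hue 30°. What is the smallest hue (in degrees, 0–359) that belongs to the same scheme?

30°

A triad places three hues 120° apart.
The full set through 30° is {30°, 150°, 270°}.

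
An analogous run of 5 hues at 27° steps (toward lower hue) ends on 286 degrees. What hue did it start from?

4 steps of 27° (toward lower hue) give a net shift of −108°.
Start = end − shift: 286 + 108 = 394 → 394 − 360 = 34°

34°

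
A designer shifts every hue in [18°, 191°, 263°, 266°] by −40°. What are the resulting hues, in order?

338°, 151°, 223°, 226°

18 − 40 = -22 → -22 + 360 = 338°
191 − 40 = 151°
263 − 40 = 223°
266 − 40 = 226°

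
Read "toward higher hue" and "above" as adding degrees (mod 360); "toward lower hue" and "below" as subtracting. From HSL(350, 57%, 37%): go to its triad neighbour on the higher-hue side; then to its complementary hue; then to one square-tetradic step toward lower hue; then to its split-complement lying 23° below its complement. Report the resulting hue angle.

357°

350 + 120 = 470 → 470 − 360 = 110°   (triadic ↑)
110 + 180 = 290°   (complement)
290 − 90 = 200°   (square ↓)
200 + 157 = 357°   (split-comp 23° ↓)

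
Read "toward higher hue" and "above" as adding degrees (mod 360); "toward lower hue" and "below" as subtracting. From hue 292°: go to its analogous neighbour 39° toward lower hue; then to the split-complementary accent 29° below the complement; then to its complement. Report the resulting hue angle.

−39° (analog 39° ↓): 292 − 39 = 253°
+151° (split-comp 29° ↓): 253 + 151 = 404 → 404 − 360 = 44°
+180° (complement): 44 + 180 = 224°

224°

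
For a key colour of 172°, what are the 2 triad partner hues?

A triad places three hues 120° apart.
172 + 120 = 292°
172 + 240 = 412 → 412 − 360 = 52°

292° and 52°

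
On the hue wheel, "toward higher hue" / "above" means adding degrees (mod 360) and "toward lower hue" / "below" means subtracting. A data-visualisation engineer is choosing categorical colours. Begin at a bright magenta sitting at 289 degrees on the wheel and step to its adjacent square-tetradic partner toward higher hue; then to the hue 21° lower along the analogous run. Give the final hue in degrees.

+90° (square ↑): 289 + 90 = 379 → 379 − 360 = 19°
−21° (analog 21° ↓): 19 − 21 = -2 → -2 + 360 = 358°

358°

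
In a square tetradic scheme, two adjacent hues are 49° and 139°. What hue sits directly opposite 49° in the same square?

A square tetradic scheme places four hues 90° apart; opposite corners are 180° apart.
49 + 180 = 229°

229°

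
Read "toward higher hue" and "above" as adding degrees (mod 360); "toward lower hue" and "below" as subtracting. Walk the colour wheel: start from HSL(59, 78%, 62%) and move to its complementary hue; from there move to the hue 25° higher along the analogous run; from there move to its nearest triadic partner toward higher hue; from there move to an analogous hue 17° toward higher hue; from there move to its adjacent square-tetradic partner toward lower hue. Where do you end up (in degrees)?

311°

complement +180°: 59 + 180 = 239°
analog 25° ↑ +25°: 239 + 25 = 264°
triadic ↑ +120°: 264 + 120 = 384 → 384 − 360 = 24°
analog 17° ↑ +17°: 24 + 17 = 41°
square ↓ −90°: 41 − 90 = -49 → -49 + 360 = 311°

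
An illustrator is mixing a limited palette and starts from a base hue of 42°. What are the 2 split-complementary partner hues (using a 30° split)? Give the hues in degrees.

Split-complementary hues sit 30° either side of the complement.
Complement of 42°: 42 + 180 = 222°
222 − 30 = 192°
222 + 30 = 252°

192° and 252°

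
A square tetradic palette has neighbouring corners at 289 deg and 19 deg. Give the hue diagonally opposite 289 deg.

109°

A square tetradic scheme places four hues 90° apart; opposite corners are 180° apart.
289 + 180 = 469 → 469 − 360 = 109°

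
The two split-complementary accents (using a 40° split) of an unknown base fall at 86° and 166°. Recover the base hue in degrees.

306°

The accents sit 40° either side of the complement, so the complement is their short-arc midpoint on the wheel.
Short-arc midpoint of 86° and 166°: 126°.
Base is 180° from the complement: 126 − 180 = -54 → -54 + 360 = 306°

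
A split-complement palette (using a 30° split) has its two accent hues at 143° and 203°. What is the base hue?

353°

The accents sit 30° either side of the complement, so the complement is their short-arc midpoint on the wheel.
Short-arc midpoint of 143° and 203°: 173°.
Base is 180° from the complement: 173 − 180 = -7 → -7 + 360 = 353°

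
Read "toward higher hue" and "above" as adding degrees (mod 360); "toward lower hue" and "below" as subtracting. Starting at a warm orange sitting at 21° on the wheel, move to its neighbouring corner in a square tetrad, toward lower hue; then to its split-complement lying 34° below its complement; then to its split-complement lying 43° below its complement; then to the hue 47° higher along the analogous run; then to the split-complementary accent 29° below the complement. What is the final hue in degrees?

52°

square ↓ −90°: 21 − 90 = -69 → -69 + 360 = 291°
split-comp 34° ↓ +146°: 291 + 146 = 437 → 437 − 360 = 77°
split-comp 43° ↓ +137°: 77 + 137 = 214°
analog 47° ↑ +47°: 214 + 47 = 261°
split-comp 29° ↓ +151°: 261 + 151 = 412 → 412 − 360 = 52°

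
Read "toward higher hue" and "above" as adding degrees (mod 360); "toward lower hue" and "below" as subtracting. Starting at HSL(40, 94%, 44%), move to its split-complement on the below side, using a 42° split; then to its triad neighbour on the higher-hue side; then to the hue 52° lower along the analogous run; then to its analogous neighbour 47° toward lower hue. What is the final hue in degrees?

+138° (split-comp 42° ↓): 40 + 138 = 178°
+120° (triadic ↑): 178 + 120 = 298°
−52° (analog 52° ↓): 298 − 52 = 246°
−47° (analog 47° ↓): 246 − 47 = 199°

199°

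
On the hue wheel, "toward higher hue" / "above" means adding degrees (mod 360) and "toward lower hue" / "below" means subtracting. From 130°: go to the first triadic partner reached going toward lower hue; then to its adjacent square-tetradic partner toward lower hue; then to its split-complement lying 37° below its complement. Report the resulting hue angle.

130 − 120 = 10°   (triadic ↓)
10 − 90 = -80 → -80 + 360 = 280°   (square ↓)
280 + 143 = 423 → 423 − 360 = 63°   (split-comp 37° ↓)

63°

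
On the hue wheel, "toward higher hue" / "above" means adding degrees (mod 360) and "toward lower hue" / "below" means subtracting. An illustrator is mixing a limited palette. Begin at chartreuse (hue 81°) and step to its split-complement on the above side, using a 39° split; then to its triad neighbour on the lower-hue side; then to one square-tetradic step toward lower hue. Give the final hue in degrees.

split-comp 39° ↑ +219°: 81 + 219 = 300°
triadic ↓ −120°: 300 − 120 = 180°
square ↓ −90°: 180 − 90 = 90°

90°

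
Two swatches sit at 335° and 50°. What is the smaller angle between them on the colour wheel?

75°

|335 − 50| = 285.
The shorter arc is 360 − 285 = 75°.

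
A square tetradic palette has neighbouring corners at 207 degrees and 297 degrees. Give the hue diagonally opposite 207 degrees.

27°

A square tetradic scheme places four hues 90° apart; opposite corners are 180° apart.
207 + 180 = 387 → 387 − 360 = 27°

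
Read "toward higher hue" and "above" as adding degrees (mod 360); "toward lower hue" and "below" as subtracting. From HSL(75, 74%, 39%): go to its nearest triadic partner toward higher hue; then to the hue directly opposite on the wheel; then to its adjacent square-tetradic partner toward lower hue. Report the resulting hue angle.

75 + 120 = 195°   (triadic ↑)
195 + 180 = 375 → 375 − 360 = 15°   (complement)
15 − 90 = -75 → -75 + 360 = 285°   (square ↓)

285°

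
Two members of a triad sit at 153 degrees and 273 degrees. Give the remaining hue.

33°

A triad spaces three hues 120° apart.
The full set is {33°, 153°, 273°}.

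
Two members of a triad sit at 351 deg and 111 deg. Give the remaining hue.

231°

A triad spaces three hues 120° apart.
The full set is {111°, 231°, 351°}.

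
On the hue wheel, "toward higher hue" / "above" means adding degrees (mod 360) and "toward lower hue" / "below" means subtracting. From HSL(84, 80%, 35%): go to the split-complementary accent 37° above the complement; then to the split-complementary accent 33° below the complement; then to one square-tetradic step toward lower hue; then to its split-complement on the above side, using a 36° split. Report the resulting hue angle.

214°

84 + 217 = 301°   (split-comp 37° ↑)
301 + 147 = 448 → 448 − 360 = 88°   (split-comp 33° ↓)
88 − 90 = -2 → -2 + 360 = 358°   (square ↓)
358 + 216 = 574 → 574 − 360 = 214°   (split-comp 36° ↑)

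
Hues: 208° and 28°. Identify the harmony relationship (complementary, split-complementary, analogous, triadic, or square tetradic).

complementary

Sort the hues: 28°, 208°.
Successive gaps around the wheel: 180°, 180°.
Two hues 180° apart are complementary.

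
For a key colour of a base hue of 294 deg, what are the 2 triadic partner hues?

54° and 174°

A triad places three hues 120° apart.
294 + 120 = 414 → 414 − 360 = 54°
294 + 240 = 534 → 534 − 360 = 174°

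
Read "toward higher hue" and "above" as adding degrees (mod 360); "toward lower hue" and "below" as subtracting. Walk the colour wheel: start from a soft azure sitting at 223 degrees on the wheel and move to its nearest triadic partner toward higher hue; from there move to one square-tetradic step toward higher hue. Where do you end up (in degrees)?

223 + 120 = 343°   (triadic ↑)
343 + 90 = 433 → 433 − 360 = 73°   (square ↑)

73°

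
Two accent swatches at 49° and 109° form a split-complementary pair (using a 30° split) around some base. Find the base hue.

259°

The accents sit 30° either side of the complement, so the complement is their short-arc midpoint on the wheel.
Short-arc midpoint of 49° and 109°: 79°.
Base is 180° from the complement: 79 − 180 = -101 → -101 + 360 = 259°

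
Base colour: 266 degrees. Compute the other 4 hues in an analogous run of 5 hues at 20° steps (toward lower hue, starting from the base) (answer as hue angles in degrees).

266 − 20 = 246°
266 − 40 = 226°
266 − 60 = 206°
266 − 80 = 186°

246°, 226°, 206° and 186°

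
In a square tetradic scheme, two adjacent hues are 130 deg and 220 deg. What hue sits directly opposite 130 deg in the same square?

310°

A square tetradic scheme places four hues 90° apart; opposite corners are 180° apart.
130 + 180 = 310°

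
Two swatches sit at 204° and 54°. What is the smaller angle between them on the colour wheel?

|204 − 54| = 150.
150 ≤ 180, so the shorter arc is 150°.

150°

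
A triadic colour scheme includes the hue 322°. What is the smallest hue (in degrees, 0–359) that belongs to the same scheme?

82°

A triad places three hues 120° apart.
The full set through 322° is {82°, 202°, 322°}.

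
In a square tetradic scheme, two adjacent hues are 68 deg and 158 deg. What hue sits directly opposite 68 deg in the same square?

248°

A square tetradic scheme places four hues 90° apart; opposite corners are 180° apart.
68 + 180 = 248°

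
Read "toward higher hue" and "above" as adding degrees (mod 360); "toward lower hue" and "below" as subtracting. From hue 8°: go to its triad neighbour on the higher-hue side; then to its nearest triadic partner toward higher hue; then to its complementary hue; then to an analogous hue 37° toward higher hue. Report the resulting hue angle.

105°

8 + 120 = 128°   (triadic ↑)
128 + 120 = 248°   (triadic ↑)
248 + 180 = 428 → 428 − 360 = 68°   (complement)
68 + 37 = 105°   (analog 37° ↑)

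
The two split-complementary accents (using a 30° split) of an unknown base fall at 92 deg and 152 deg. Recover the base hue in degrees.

302°

The accents sit 30° either side of the complement, so the complement is their short-arc midpoint on the wheel.
Short-arc midpoint of 92° and 152°: 122°.
Base is 180° from the complement: 122 − 180 = -58 → -58 + 360 = 302°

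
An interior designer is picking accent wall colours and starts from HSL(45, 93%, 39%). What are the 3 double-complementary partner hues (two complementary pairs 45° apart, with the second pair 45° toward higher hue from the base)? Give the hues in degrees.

90°, 225° and 270°

45 + 45 = 90°
45 + 180 = 225°
45 + 225 = 270°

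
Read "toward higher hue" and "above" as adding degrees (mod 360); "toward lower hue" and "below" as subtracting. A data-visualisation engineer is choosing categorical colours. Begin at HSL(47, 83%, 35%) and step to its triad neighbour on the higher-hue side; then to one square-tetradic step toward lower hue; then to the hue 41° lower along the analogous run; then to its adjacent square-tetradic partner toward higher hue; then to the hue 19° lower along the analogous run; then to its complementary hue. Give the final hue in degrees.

287°

triadic ↑ +120°: 47 + 120 = 167°
square ↓ −90°: 167 − 90 = 77°
analog 41° ↓ −41°: 77 − 41 = 36°
square ↑ +90°: 36 + 90 = 126°
analog 19° ↓ −19°: 126 − 19 = 107°
complement +180°: 107 + 180 = 287°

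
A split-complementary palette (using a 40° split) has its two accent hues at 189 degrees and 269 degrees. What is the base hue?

49°

The accents sit 40° either side of the complement, so the complement is their short-arc midpoint on the wheel.
Short-arc midpoint of 189° and 269°: 229°.
Base is 180° from the complement: 229 − 180 = 49°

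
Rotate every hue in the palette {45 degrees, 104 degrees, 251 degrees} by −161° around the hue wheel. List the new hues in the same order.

244°, 303°, 90°

45 − 161 = -116 → -116 + 360 = 244°
104 − 161 = -57 → -57 + 360 = 303°
251 − 161 = 90°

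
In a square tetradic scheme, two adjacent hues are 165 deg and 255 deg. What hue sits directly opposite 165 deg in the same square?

345°

A square tetradic scheme places four hues 90° apart; opposite corners are 180° apart.
165 + 180 = 345°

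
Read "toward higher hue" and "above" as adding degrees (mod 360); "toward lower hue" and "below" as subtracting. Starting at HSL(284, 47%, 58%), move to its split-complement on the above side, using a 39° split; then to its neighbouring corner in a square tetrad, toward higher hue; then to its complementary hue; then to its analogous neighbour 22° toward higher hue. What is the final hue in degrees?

75°

284 + 219 = 503 → 503 − 360 = 143°   (split-comp 39° ↑)
143 + 90 = 233°   (square ↑)
233 + 180 = 413 → 413 − 360 = 53°   (complement)
53 + 22 = 75°   (analog 22° ↑)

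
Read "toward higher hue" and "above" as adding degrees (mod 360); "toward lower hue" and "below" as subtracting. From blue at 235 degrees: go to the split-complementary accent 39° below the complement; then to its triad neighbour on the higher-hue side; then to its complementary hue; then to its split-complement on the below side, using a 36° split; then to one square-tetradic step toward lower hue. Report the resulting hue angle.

10°

235 + 141 = 376 → 376 − 360 = 16°   (split-comp 39° ↓)
16 + 120 = 136°   (triadic ↑)
136 + 180 = 316°   (complement)
316 + 144 = 460 → 460 − 360 = 100°   (split-comp 36° ↓)
100 − 90 = 10°   (square ↓)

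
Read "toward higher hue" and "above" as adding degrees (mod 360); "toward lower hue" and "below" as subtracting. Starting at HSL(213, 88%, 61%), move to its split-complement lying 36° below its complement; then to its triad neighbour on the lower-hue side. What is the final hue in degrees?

237°

split-comp 36° ↓ +144°: 213 + 144 = 357°
triadic ↓ −120°: 357 − 120 = 237°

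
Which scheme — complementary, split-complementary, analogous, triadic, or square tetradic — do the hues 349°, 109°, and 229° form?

triadic

Sort the hues: 109°, 229°, 349°.
Successive gaps around the wheel: 120°, 120°, 120°.
Three hues equally spaced 120° apart form a triad.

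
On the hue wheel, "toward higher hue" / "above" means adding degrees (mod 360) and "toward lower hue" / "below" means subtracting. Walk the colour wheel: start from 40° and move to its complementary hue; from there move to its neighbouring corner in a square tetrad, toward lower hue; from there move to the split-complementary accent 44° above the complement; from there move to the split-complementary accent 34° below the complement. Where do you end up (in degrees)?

+180° (complement): 40 + 180 = 220°
−90° (square ↓): 220 − 90 = 130°
+224° (split-comp 44° ↑): 130 + 224 = 354°
+146° (split-comp 34° ↓): 354 + 146 = 500 → 500 − 360 = 140°

140°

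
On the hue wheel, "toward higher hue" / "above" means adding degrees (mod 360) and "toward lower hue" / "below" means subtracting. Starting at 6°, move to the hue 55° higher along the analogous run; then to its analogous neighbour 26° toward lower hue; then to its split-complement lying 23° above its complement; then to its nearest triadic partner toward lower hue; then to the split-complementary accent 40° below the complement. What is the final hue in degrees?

+55° (analog 55° ↑): 6 + 55 = 61°
−26° (analog 26° ↓): 61 − 26 = 35°
+203° (split-comp 23° ↑): 35 + 203 = 238°
−120° (triadic ↓): 238 − 120 = 118°
+140° (split-comp 40° ↓): 118 + 140 = 258°

258°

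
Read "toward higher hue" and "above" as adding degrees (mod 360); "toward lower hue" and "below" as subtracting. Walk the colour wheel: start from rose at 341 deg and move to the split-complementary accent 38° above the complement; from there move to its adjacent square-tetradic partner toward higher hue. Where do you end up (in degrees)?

341 + 218 = 559 → 559 − 360 = 199°   (split-comp 38° ↑)
199 + 90 = 289°   (square ↑)

289°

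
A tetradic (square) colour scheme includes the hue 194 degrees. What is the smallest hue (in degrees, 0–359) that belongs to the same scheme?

A square tetradic scheme places four hues every 90°.
The full set through 194° is {14°, 104°, 194°, 284°}.

14°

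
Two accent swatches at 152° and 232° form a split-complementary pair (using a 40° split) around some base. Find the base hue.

The accents sit 40° either side of the complement, so the complement is their short-arc midpoint on the wheel.
Short-arc midpoint of 152° and 232°: 192°.
Base is 180° from the complement: 192 − 180 = 12°

12°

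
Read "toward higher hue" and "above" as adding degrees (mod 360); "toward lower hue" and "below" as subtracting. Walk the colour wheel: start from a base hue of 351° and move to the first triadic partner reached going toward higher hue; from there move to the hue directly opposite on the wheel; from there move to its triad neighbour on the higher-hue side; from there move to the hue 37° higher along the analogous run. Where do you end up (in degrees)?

88°

351 + 120 = 471 → 471 − 360 = 111°   (triadic ↑)
111 + 180 = 291°   (complement)
291 + 120 = 411 → 411 − 360 = 51°   (triadic ↑)
51 + 37 = 88°   (analog 37° ↑)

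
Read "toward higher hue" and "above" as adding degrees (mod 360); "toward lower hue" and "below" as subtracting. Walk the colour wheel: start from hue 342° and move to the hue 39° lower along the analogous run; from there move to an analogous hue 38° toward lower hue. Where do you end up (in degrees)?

analog 39° ↓ −39°: 342 − 39 = 303°
analog 38° ↓ −38°: 303 − 38 = 265°

265°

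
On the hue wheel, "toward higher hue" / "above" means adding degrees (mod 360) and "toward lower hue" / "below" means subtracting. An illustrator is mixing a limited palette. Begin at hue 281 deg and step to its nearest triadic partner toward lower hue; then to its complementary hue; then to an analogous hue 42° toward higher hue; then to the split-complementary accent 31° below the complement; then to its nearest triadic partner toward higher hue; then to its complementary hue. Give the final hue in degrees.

281 − 120 = 161°   (triadic ↓)
161 + 180 = 341°   (complement)
341 + 42 = 383 → 383 − 360 = 23°   (analog 42° ↑)
23 + 149 = 172°   (split-comp 31° ↓)
172 + 120 = 292°   (triadic ↑)
292 + 180 = 472 → 472 − 360 = 112°   (complement)

112°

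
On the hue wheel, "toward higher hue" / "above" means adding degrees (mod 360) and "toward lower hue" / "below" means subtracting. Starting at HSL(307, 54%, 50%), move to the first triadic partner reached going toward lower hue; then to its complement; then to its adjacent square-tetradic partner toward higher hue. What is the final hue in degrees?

97°

−120° (triadic ↓): 307 − 120 = 187°
+180° (complement): 187 + 180 = 367 → 367 − 360 = 7°
+90° (square ↑): 7 + 90 = 97°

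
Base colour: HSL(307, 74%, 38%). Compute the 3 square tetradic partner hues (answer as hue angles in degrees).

A square tetradic scheme places four hues every 90°.
307 + 90 = 397 → 397 − 360 = 37°
307 + 180 = 487 → 487 − 360 = 127°
307 + 270 = 577 → 577 − 360 = 217°

37°, 127° and 217°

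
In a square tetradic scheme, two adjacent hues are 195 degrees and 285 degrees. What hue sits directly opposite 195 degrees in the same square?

A square tetradic scheme places four hues 90° apart; opposite corners are 180° apart.
195 + 180 = 375 → 375 − 360 = 15°

15°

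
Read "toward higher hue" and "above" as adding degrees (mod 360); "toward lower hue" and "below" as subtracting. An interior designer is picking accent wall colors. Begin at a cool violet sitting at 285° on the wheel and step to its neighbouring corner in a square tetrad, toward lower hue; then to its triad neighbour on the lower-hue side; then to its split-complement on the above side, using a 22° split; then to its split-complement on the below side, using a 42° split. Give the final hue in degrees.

285 − 90 = 195°   (square ↓)
195 − 120 = 75°   (triadic ↓)
75 + 202 = 277°   (split-comp 22° ↑)
277 + 138 = 415 → 415 − 360 = 55°   (split-comp 42° ↓)

55°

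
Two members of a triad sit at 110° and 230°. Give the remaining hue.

350°

A triad spaces three hues 120° apart.
The full set is {110°, 230°, 350°}.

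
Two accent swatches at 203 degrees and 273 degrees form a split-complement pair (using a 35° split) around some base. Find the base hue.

58°

The accents sit 35° either side of the complement, so the complement is their short-arc midpoint on the wheel.
Short-arc midpoint of 203° and 273°: 238°.
Base is 180° from the complement: 238 − 180 = 58°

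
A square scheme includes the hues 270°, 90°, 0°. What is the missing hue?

180°

A square tetradic scheme places four hues every 90°.
The full set through 0° is {0°, 90°, 180°, 270°}.
Given {0°, 90°, 270°}, the missing hue is 180°.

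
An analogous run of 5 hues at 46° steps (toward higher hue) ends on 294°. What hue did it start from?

110°

4 steps of 46° (toward higher hue) give a net shift of +184°.
Start = end − shift: 294 − 184 = 110°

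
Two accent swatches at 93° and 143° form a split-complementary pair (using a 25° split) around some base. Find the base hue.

298°

The accents sit 25° either side of the complement, so the complement is their short-arc midpoint on the wheel.
Short-arc midpoint of 93° and 143°: 118°.
Base is 180° from the complement: 118 − 180 = -62 → -62 + 360 = 298°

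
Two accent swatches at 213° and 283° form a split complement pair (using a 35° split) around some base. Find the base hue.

68°

The accents sit 35° either side of the complement, so the complement is their short-arc midpoint on the wheel.
Short-arc midpoint of 213° and 283°: 248°.
Base is 180° from the complement: 248 − 180 = 68°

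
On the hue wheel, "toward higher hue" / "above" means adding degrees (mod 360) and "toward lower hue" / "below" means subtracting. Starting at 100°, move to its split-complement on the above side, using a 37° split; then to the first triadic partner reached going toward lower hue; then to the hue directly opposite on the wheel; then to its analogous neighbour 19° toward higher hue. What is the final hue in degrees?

split-comp 37° ↑ +217°: 100 + 217 = 317°
triadic ↓ −120°: 317 − 120 = 197°
complement +180°: 197 + 180 = 377 → 377 − 360 = 17°
analog 19° ↑ +19°: 17 + 19 = 36°

36°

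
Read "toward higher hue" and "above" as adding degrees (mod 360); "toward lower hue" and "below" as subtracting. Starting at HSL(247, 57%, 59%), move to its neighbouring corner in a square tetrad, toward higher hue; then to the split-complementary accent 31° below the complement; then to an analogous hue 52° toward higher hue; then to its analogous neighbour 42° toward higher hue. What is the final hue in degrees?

220°

247 + 90 = 337°   (square ↑)
337 + 149 = 486 → 486 − 360 = 126°   (split-comp 31° ↓)
126 + 52 = 178°   (analog 52° ↑)
178 + 42 = 220°   (analog 42° ↑)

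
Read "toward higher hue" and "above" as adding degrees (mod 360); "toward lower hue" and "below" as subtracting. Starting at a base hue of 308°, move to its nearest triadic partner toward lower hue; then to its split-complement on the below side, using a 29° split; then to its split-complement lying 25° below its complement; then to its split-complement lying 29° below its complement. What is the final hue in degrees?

285°

308 − 120 = 188°   (triadic ↓)
188 + 151 = 339°   (split-comp 29° ↓)
339 + 155 = 494 → 494 − 360 = 134°   (split-comp 25° ↓)
134 + 151 = 285°   (split-comp 29° ↓)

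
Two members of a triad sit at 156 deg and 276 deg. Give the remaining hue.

A triad spaces three hues 120° apart.
The full set is {36°, 156°, 276°}.

36°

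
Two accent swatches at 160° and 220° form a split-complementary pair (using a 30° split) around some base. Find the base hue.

The accents sit 30° either side of the complement, so the complement is their short-arc midpoint on the wheel.
Short-arc midpoint of 160° and 220°: 190°.
Base is 180° from the complement: 190 − 180 = 10°

10°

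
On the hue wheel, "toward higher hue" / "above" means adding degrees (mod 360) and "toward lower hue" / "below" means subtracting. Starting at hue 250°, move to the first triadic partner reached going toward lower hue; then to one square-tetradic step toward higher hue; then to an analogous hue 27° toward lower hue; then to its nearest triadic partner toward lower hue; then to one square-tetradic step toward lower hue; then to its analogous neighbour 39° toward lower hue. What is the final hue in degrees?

−120° (triadic ↓): 250 − 120 = 130°
+90° (square ↑): 130 + 90 = 220°
−27° (analog 27° ↓): 220 − 27 = 193°
−120° (triadic ↓): 193 − 120 = 73°
−90° (square ↓): 73 − 90 = -17 → -17 + 360 = 343°
−39° (analog 39° ↓): 343 − 39 = 304°

304°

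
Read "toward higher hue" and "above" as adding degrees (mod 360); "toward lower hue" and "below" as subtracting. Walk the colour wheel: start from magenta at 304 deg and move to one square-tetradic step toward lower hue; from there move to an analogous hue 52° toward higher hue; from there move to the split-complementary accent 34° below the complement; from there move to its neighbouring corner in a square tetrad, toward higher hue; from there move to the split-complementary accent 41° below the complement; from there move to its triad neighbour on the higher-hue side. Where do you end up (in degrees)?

41°

−90° (square ↓): 304 − 90 = 214°
+52° (analog 52° ↑): 214 + 52 = 266°
+146° (split-comp 34° ↓): 266 + 146 = 412 → 412 − 360 = 52°
+90° (square ↑): 52 + 90 = 142°
+139° (split-comp 41° ↓): 142 + 139 = 281°
+120° (triadic ↑): 281 + 120 = 401 → 401 − 360 = 41°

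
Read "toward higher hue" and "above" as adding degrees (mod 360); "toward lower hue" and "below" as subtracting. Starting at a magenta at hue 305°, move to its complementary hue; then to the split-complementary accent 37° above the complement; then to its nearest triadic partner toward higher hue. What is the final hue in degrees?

complement +180°: 305 + 180 = 485 → 485 − 360 = 125°
split-comp 37° ↑ +217°: 125 + 217 = 342°
triadic ↑ +120°: 342 + 120 = 462 → 462 − 360 = 102°

102°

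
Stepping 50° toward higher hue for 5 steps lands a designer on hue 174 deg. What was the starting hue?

5 steps of 50° (toward higher hue) give a net shift of +250°.
Start = end − shift: 174 − 250 = -76 → -76 + 360 = 284°

284°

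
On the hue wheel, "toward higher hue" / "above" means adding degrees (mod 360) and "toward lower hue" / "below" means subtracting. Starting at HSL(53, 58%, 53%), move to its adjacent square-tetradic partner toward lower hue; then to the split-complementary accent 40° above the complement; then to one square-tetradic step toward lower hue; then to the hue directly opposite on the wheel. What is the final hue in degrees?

−90° (square ↓): 53 − 90 = -37 → -37 + 360 = 323°
+220° (split-comp 40° ↑): 323 + 220 = 543 → 543 − 360 = 183°
−90° (square ↓): 183 − 90 = 93°
+180° (complement): 93 + 180 = 273°

273°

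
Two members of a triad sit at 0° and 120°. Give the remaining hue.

240°

A triad spaces three hues 120° apart.
The full set is {0°, 120°, 240°}.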